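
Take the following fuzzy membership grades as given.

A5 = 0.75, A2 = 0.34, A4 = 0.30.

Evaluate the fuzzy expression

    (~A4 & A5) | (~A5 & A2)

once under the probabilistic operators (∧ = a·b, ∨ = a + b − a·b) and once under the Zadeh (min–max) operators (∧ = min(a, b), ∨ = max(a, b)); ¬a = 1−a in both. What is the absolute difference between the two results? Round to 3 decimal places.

Under probabilistic:
  ~A4 = 1 − 0.3000 = 0.7000
  ~A4 & A5 = a·b on (0.7000, 0.7500) = 0.5250
  ~A5 = 1 − 0.7500 = 0.2500
  ~A5 & A2 = a·b on (0.2500, 0.3400) = 0.0850
  (~A4 & A5) | (~A5 & A2) = a + b − a·b on (0.5250, 0.0850) = 0.5654
  → value = 0.5654
Under Zadeh (min–max):
  ~A4 = 1 − 0.30 = 0.70
  ~A4 & A5 = min(a, b) on (0.70, 0.75) = 0.70
  ~A5 = 1 − 0.75 = 0.25
  ~A5 & A2 = min(a, b) on (0.25, 0.34) = 0.25
  (~A4 & A5) | (~A5 & A2) = max(a, b) on (0.70, 0.25) = 0.70
  → value = 0.7000
|0.5654 − 0.7000| = 0.135

0.135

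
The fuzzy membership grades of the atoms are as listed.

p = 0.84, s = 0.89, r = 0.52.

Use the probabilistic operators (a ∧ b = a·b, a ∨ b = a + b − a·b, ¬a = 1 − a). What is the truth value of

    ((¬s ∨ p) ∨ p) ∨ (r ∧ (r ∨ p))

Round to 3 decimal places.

0.988

¬s = 1 − 0.8900 = 0.1100
¬s ∨ p = a + b − a·b on (0.1100, 0.8400) = 0.8576
(¬s ∨ p) ∨ p = a + b − a·b on (0.8576, 0.8400) = 0.9772
r ∨ p = a + b − a·b on (0.5200, 0.8400) = 0.9232
r ∧ (r ∨ p) = a·b on (0.5200, 0.9232) = 0.4801
((¬s ∨ p) ∨ p) ∨ (r ∧ (r ∨ p)) = a + b − a·b on (0.9772, 0.4801) = 0.9882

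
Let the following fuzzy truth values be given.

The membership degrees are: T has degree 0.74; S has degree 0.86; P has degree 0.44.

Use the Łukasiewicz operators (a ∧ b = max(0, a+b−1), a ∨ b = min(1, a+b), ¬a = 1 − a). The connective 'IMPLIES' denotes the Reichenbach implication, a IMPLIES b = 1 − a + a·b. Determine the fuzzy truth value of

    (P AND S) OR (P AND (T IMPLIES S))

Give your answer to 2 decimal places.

P AND S = max(0, a+b−1) on (0.44, 0.86) = 0.30
T IMPLIES S  [Reichenbach: 1 − a + a·b] with a=0.74, b=0.86 → 0.90
P AND (T IMPLIES S) = max(0, a+b−1) on (0.44, 0.90) = 0.34
(P AND S) OR (P AND (T IMPLIES S)) = min(1, a+b) on (0.30, 0.34) = 0.64

0.64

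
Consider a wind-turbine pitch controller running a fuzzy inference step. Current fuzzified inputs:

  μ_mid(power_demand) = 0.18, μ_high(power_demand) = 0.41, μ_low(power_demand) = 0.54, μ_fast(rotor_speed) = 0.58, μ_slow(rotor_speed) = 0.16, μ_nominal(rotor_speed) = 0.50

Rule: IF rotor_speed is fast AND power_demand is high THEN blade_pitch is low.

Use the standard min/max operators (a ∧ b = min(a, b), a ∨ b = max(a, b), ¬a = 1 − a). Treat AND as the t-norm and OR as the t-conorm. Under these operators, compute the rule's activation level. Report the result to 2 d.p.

0.41

firing strength: fast=0.58, high=0.41; AND[min(a, b)] → w = 0.41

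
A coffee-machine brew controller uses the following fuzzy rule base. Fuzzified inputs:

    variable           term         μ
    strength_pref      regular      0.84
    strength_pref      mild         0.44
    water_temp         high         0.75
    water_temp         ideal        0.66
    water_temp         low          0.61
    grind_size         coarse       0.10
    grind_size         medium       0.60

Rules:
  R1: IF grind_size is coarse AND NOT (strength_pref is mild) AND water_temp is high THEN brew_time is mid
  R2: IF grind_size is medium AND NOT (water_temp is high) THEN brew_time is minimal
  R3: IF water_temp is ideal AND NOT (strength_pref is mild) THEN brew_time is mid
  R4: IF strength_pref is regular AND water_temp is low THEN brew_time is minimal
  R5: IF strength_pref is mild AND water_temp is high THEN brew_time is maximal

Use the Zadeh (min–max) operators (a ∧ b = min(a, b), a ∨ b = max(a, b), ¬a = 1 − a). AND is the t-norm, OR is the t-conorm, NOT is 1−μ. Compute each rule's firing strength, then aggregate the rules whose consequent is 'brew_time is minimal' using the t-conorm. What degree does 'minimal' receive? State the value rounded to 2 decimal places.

R1: coarse=0.10, ¬mild=1−0.44=0.56, high=0.75; AND[min(a, b)] → w = 0.10
R2: medium=0.60, ¬high=1−0.75=0.25; AND[min(a, b)] → w = 0.25
R3: ideal=0.66, ¬mild=1−0.44=0.56; AND[min(a, b)] → w = 0.56
R4: regular=0.84, low=0.61; AND[min(a, b)] → w = 0.61
R5: mild=0.44, high=0.75; AND[min(a, b)] → w = 0.44
Rules with consequent 'minimal': {R2, R4} → strengths 0.25, 0.61
Aggregate via t-conorm [max(a, b)]: 0.61

0.61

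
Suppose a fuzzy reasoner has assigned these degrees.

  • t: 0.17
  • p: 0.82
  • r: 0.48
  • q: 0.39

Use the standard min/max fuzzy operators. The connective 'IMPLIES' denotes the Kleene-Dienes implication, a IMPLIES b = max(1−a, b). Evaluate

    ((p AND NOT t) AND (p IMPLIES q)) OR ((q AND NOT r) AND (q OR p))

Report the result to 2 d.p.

NOT t = 1 − 0.17 = 0.83
p AND NOT t = min(a, b) on (0.82, 0.83) = 0.82
p IMPLIES q  [Kleene-Dienes: max(1−a, b)] with a=0.82, b=0.39 → 0.39
(p AND NOT t) AND (p IMPLIES q) = min(a, b) on (0.82, 0.39) = 0.39
NOT r = 1 − 0.48 = 0.52
q AND NOT r = min(a, b) on (0.39, 0.52) = 0.39
q OR p = max(a, b) on (0.39, 0.82) = 0.82
(q AND NOT r) AND (q OR p) = min(a, b) on (0.39, 0.82) = 0.39
((p AND NOT t) AND (p IMPLIES q)) OR ((q AND NOT r) AND (q OR p)) = max(a, b) on (0.39, 0.39) = 0.39

0.39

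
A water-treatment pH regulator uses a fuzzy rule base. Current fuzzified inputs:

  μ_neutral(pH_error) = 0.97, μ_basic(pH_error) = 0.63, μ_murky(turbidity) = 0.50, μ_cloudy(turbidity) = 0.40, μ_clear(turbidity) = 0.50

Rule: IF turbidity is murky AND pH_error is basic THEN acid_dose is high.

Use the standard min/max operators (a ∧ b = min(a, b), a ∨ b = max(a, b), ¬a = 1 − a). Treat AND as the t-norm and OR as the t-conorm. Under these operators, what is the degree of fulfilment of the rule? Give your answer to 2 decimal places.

0.50

firing strength: murky=0.50, basic=0.63; AND[min(a, b)] → w = 0.50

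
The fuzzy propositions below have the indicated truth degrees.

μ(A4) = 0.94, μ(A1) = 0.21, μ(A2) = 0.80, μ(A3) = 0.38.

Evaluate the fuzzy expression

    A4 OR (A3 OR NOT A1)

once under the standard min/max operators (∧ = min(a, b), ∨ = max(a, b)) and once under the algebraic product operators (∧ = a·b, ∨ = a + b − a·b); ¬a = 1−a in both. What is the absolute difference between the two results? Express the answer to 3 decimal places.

Under standard min/max:
  NOT A1 = 1 − 0.21 = 0.79
  A3 OR NOT A1 = max(a, b) on (0.38, 0.79) = 0.79
  A4 OR (A3 OR NOT A1) = max(a, b) on (0.94, 0.79) = 0.94
  → value = 0.9400
Under algebraic product:
  NOT A1 = 1 − 0.2100 = 0.7900
  A3 OR NOT A1 = a + b − a·b on (0.3800, 0.7900) = 0.8698
  A4 OR (A3 OR NOT A1) = a + b − a·b on (0.9400, 0.8698) = 0.9922
  → value = 0.9922
|0.9400 − 0.9922| = 0.052

0.052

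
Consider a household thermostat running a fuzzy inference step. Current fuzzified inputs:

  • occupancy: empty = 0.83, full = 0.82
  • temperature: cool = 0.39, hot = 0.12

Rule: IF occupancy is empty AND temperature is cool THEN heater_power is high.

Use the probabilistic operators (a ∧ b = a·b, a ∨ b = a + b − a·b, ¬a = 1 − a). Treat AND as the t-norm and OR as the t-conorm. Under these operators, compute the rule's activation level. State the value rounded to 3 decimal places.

0.324

firing strength: empty=0.83, cool=0.39; AND[a·b] → w = 0.3237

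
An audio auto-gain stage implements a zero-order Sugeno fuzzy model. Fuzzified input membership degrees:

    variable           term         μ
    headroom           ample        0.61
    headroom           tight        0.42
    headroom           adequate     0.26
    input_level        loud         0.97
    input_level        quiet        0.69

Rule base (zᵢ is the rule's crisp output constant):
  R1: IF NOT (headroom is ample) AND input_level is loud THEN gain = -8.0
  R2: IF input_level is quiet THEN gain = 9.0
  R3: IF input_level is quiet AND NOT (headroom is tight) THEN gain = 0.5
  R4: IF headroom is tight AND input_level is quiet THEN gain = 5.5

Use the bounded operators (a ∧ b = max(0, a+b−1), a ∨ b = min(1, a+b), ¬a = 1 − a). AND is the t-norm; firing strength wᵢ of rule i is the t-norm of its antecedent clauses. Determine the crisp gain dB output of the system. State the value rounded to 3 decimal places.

2.846

R1 (z=-8.0): ¬ample=1−0.61=0.39, loud=0.97; AND[max(0, a+b−1)] → w = 0.36
R2 (z=9.0): quiet=0.69 → w = 0.69
R3 (z=0.5): quiet=0.69, ¬tight=1−0.42=0.58; AND[max(0, a+b−1)] → w = 0.27
R4 (z=5.5): tight=0.42, quiet=0.69; AND[max(0, a+b−1)] → w = 0.11
Weighted average = (0.36·-8.0 + 0.69·9.0 + 0.27·0.5 + 0.11·5.5) / (0.36 + 0.69 + 0.27 + 0.11)
  = 4.0700 / 1.4300 = 2.846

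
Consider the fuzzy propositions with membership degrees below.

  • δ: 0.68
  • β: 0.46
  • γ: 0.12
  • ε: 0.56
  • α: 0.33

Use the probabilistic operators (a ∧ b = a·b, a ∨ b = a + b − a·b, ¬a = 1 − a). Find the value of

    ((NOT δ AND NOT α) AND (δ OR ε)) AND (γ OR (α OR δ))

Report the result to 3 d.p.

0.149

NOT δ = 1 − 0.6800 = 0.3200
NOT α = 1 − 0.3300 = 0.6700
NOT δ AND NOT α = a·b on (0.3200, 0.6700) = 0.2144
δ OR ε = a + b − a·b on (0.6800, 0.5600) = 0.8592
(NOT δ AND NOT α) AND (δ OR ε) = a·b on (0.2144, 0.8592) = 0.1842
α OR δ = a + b − a·b on (0.3300, 0.6800) = 0.7856
γ OR (α OR δ) = a + b − a·b on (0.1200, 0.7856) = 0.8113
((NOT δ AND NOT α) AND (δ OR ε)) AND (γ OR (α OR δ)) = a·b on (0.1842, 0.8113) = 0.1495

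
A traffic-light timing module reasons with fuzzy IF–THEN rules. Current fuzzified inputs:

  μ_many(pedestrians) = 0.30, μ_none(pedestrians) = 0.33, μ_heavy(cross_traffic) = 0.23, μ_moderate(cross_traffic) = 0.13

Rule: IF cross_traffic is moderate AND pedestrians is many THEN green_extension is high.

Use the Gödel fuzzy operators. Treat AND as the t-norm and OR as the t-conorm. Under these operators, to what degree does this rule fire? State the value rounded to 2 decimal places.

0.13

firing strength: moderate=0.13, many=0.30; AND[min(a, b)] → w = 0.13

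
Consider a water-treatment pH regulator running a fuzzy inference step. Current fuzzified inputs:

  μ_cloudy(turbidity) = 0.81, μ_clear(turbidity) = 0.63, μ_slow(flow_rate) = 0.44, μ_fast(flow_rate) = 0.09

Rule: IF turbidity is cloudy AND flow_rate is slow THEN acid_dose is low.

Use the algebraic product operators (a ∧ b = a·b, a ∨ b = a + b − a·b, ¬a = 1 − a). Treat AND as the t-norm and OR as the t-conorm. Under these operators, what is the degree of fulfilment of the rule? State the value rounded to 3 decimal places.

firing strength: cloudy=0.81, slow=0.44; AND[a·b] → w = 0.3564

0.356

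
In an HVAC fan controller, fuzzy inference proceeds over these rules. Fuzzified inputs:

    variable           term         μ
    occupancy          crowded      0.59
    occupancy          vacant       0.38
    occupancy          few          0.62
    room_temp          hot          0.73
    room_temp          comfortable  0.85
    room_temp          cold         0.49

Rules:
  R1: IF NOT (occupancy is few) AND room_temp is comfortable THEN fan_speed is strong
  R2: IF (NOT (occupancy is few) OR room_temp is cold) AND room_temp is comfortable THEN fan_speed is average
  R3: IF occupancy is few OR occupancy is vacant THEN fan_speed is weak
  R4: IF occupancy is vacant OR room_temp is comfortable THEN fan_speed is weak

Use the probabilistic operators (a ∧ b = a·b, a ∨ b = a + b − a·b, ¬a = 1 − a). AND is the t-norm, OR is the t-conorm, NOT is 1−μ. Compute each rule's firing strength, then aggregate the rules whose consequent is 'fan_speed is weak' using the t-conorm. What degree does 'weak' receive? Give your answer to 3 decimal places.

R1: ¬few=1−0.62=0.38, comfortable=0.85; AND[a·b] → w = 0.3230
R2: (¬few=1−0.62=0.38 OR cold=0.49) = 0.6838; AND[a·b] with comfortable=0.85 → w = 0.5812
R3: few=0.62, vacant=0.38; OR[a + b − a·b] → w = 0.7644
R4: vacant=0.38, comfortable=0.85; OR[a + b − a·b] → w = 0.9070
Rules with consequent 'weak': {R3, R4} → strengths 0.7644, 0.9070
Aggregate via t-conorm [a + b − a·b]: 0.9781

0.978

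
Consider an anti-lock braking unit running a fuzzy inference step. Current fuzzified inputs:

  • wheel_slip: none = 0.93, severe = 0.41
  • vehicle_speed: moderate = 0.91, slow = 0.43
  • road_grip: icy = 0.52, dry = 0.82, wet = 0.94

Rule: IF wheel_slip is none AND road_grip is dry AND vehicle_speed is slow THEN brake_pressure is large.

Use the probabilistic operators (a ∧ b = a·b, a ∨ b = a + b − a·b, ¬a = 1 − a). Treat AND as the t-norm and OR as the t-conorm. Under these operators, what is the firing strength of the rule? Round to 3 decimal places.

firing strength: none=0.93, dry=0.82, slow=0.43; AND[a·b] → w = 0.3279

0.328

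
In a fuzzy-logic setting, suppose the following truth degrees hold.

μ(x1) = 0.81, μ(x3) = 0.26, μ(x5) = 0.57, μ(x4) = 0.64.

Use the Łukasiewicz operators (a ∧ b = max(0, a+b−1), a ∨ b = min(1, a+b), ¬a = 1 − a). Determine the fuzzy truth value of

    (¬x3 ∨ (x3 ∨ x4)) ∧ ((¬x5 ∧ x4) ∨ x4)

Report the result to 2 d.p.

0.71

¬x3 = 1 − 0.26 = 0.74
x3 ∨ x4 = min(1, a+b) on (0.26, 0.64) = 0.90
¬x3 ∨ (x3 ∨ x4) = min(1, a+b) on (0.74, 0.90) = 1.00
¬x5 = 1 − 0.57 = 0.43
¬x5 ∧ x4 = max(0, a+b−1) on (0.43, 0.64) = 0.07
(¬x5 ∧ x4) ∨ x4 = min(1, a+b) on (0.07, 0.64) = 0.71
(¬x3 ∨ (x3 ∨ x4)) ∧ ((¬x5 ∧ x4) ∨ x4) = max(0, a+b−1) on (1.00, 0.71) = 0.71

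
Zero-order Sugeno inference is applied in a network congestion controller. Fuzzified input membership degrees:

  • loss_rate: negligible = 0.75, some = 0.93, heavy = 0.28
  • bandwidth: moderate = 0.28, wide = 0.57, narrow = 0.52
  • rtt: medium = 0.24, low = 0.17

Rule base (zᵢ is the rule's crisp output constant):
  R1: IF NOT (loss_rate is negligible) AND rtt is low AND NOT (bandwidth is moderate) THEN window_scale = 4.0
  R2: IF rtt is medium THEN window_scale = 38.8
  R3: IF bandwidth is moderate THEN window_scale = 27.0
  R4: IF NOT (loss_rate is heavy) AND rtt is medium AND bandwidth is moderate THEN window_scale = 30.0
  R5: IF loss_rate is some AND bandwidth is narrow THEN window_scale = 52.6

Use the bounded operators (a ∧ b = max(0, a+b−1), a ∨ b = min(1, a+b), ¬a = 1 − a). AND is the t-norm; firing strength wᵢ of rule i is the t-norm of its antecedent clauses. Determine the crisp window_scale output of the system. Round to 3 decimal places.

R1 (z=4.0): ¬negligible=1−0.75=0.25, low=0.17, ¬moderate=1−0.28=0.72; AND[max(0, a+b−1)] → w = 0.00
R2 (z=38.8): medium=0.24 → w = 0.24
R3 (z=27.0): moderate=0.28 → w = 0.28
R4 (z=30.0): ¬heavy=1−0.28=0.72, medium=0.24, moderate=0.28; AND[max(0, a+b−1)] → w = 0.00
R5 (z=52.6): some=0.93, narrow=0.52; AND[max(0, a+b−1)] → w = 0.45
Weighted average = (0.00·4.0 + 0.24·38.8 + 0.28·27.0 + 0.00·30.0 + 0.45·52.6) / (0.00 + 0.24 + 0.28 + 0.00 + 0.45)
  = 40.5420 / 0.9700 = 41.796

41.796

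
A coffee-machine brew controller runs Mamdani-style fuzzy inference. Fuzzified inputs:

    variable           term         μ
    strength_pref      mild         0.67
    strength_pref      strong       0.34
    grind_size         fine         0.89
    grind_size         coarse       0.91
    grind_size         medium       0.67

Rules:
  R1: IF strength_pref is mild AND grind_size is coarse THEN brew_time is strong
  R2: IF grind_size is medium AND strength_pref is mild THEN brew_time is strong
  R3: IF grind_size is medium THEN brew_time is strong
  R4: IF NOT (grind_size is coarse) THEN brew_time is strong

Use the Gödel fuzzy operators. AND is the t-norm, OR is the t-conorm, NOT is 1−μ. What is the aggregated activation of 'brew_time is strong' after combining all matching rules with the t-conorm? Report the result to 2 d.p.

R1: mild=0.67, coarse=0.91; AND[min(a, b)] → w = 0.67
R2: medium=0.67, mild=0.67; AND[min(a, b)] → w = 0.67
R3: medium=0.67 → w = 0.67
R4: ¬coarse=1−0.91=0.09 → w = 0.09
Rules with consequent 'strong': {R1, R2, R3, R4} → strengths 0.67, 0.67, 0.67, 0.09
Aggregate via t-conorm [max(a, b)]: 0.67

0.67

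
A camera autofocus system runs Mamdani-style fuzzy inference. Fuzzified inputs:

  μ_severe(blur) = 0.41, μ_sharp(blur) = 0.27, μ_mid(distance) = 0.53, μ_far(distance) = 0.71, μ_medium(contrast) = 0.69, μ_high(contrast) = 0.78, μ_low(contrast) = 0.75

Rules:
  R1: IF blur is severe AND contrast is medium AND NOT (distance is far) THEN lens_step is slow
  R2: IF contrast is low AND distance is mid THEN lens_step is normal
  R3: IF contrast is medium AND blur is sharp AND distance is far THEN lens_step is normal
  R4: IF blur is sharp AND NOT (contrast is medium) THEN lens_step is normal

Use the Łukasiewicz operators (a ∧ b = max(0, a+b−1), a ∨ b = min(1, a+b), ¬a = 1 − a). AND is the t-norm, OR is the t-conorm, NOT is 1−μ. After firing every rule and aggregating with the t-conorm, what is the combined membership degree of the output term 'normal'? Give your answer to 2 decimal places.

R1: severe=0.41, medium=0.69, ¬far=1−0.71=0.29; AND[max(0, a+b−1)] → w = 0.00
R2: low=0.75, mid=0.53; AND[max(0, a+b−1)] → w = 0.28
R3: medium=0.69, sharp=0.27, far=0.71; AND[max(0, a+b−1)] → w = 0.00
R4: sharp=0.27, ¬medium=1−0.69=0.31; AND[max(0, a+b−1)] → w = 0.00
Rules with consequent 'normal': {R2, R3, R4} → strengths 0.28, 0.00, 0.00
Aggregate via t-conorm [min(1, a+b)]: 0.28

0.28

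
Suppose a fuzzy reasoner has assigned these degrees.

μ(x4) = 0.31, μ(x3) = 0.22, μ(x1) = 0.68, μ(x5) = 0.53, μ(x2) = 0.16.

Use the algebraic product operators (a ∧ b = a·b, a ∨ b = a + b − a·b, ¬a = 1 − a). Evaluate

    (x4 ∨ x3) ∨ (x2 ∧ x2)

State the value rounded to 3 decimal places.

x4 ∨ x3 = a + b − a·b on (0.3100, 0.2200) = 0.4618
x2 ∧ x2 = a·b on (0.1600, 0.1600) = 0.0256
(x4 ∨ x3) ∨ (x2 ∧ x2) = a + b − a·b on (0.4618, 0.0256) = 0.4756

0.476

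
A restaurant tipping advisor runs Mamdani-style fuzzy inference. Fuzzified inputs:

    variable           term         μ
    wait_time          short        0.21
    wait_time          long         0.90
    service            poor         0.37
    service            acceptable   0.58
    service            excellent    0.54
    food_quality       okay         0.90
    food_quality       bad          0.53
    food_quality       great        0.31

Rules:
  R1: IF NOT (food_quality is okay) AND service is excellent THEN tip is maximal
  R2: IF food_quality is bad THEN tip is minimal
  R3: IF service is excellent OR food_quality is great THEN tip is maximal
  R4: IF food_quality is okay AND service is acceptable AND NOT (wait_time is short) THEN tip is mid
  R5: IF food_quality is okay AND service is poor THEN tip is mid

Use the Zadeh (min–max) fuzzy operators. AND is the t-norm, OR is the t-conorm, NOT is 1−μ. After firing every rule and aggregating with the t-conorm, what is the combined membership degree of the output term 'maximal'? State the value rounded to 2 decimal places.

R1: ¬okay=1−0.90=0.10, excellent=0.54; AND[min(a, b)] → w = 0.10
R2: bad=0.53 → w = 0.53
R3: excellent=0.54, great=0.31; OR[max(a, b)] → w = 0.54
R4: okay=0.90, acceptable=0.58, ¬short=1−0.21=0.79; AND[min(a, b)] → w = 0.58
R5: okay=0.90, poor=0.37; AND[min(a, b)] → w = 0.37
Rules with consequent 'maximal': {R1, R3} → strengths 0.10, 0.54
Aggregate via t-conorm [max(a, b)]: 0.54

0.54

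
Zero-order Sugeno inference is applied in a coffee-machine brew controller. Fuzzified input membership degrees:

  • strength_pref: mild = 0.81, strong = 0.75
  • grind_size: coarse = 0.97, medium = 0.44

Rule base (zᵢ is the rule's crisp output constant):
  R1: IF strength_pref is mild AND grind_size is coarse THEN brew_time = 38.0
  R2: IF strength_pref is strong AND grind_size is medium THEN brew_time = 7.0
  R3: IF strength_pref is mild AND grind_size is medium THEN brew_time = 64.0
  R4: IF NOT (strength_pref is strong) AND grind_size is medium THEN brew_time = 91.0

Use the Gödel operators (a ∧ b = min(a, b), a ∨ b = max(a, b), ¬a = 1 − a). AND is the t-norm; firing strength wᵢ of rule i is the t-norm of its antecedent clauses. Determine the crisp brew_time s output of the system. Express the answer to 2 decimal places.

R1 (z=38.0): mild=0.81, coarse=0.97; AND[min(a, b)] → w = 0.81
R2 (z=7.0): strong=0.75, medium=0.44; AND[min(a, b)] → w = 0.44
R3 (z=64.0): mild=0.81, medium=0.44; AND[min(a, b)] → w = 0.44
R4 (z=91.0): ¬strong=1−0.75=0.25, medium=0.44; AND[min(a, b)] → w = 0.25
Weighted average = (0.81·38.0 + 0.44·7.0 + 0.44·64.0 + 0.25·91.0) / (0.81 + 0.44 + 0.44 + 0.25)
  = 84.7700 / 1.9400 = 43.70

43.70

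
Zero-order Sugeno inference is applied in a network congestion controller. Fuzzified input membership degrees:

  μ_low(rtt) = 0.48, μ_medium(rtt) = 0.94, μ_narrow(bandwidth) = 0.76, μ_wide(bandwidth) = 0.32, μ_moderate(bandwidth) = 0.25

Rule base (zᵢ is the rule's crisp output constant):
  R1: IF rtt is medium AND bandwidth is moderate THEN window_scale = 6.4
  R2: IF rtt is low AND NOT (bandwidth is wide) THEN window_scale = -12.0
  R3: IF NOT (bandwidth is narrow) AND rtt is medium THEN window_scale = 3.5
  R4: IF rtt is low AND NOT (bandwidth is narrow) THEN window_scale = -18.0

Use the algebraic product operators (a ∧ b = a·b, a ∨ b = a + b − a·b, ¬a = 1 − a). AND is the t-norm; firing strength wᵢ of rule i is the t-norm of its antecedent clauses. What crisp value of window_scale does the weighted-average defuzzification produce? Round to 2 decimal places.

-4.10

R1 (z=6.4): medium=0.94, moderate=0.25; AND[a·b] → w = 0.2350
R2 (z=-12.0): low=0.48, ¬wide=1−0.32=0.68; AND[a·b] → w = 0.3264
R3 (z=3.5): ¬narrow=1−0.76=0.24, medium=0.94; AND[a·b] → w = 0.2256
R4 (z=-18.0): low=0.48, ¬narrow=1−0.76=0.24; AND[a·b] → w = 0.1152
Weighted average = (0.2350·6.4 + 0.3264·-12.0 + 0.2256·3.5 + 0.1152·-18.0) / (0.2350 + 0.3264 + 0.2256 + 0.1152)
  = -3.6968 / 0.9022 = -4.10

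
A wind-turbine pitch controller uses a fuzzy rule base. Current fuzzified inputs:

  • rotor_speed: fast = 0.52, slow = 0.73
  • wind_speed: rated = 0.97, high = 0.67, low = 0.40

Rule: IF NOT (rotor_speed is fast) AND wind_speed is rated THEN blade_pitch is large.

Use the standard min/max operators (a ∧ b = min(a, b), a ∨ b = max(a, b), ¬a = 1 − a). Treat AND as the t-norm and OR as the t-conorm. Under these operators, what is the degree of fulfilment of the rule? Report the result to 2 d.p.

0.48

firing strength: ¬fast=1−0.52=0.48, rated=0.97; AND[min(a, b)] → w = 0.48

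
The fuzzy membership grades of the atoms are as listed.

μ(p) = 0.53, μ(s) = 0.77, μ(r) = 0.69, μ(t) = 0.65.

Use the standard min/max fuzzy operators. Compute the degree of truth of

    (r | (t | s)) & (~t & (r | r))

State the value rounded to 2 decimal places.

t | s = max(a, b) on (0.65, 0.77) = 0.77
r | (t | s) = max(a, b) on (0.69, 0.77) = 0.77
~t = 1 − 0.65 = 0.35
r | r = max(a, b) on (0.69, 0.69) = 0.69
~t & (r | r) = min(a, b) on (0.35, 0.69) = 0.35
(r | (t | s)) & (~t & (r | r)) = min(a, b) on (0.77, 0.35) = 0.35

0.35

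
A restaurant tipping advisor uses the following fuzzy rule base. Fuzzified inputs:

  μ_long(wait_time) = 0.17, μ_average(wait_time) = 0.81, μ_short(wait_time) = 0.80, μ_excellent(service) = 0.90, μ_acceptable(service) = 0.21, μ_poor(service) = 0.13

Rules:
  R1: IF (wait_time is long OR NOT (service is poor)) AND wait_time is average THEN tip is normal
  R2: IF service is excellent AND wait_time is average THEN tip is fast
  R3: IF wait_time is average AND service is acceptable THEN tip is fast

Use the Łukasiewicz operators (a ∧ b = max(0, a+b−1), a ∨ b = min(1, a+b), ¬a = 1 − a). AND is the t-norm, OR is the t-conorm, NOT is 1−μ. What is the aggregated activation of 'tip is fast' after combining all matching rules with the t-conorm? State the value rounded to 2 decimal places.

0.73

R1: (long=0.17 OR ¬poor=1−0.13=0.87) = 1.00; AND[max(0, a+b−1)] with average=0.81 → w = 0.81
R2: excellent=0.90, average=0.81; AND[max(0, a+b−1)] → w = 0.71
R3: average=0.81, acceptable=0.21; AND[max(0, a+b−1)] → w = 0.02
Rules with consequent 'fast': {R2, R3} → strengths 0.71, 0.02
Aggregate via t-conorm [min(1, a+b)]: 0.73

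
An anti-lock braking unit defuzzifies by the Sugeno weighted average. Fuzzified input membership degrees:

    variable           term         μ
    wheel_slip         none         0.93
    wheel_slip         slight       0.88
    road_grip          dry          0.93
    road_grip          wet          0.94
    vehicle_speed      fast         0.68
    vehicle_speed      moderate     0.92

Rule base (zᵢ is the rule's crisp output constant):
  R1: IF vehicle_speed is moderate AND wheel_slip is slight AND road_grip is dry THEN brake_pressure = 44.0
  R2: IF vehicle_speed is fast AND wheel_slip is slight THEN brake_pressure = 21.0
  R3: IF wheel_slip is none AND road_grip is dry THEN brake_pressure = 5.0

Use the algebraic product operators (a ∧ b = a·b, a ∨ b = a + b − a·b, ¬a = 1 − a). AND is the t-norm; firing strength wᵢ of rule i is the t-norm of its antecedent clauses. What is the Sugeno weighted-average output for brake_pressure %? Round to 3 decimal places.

22.570

R1 (z=44.0): moderate=0.92, slight=0.88, dry=0.93; AND[a·b] → w = 0.7529
R2 (z=21.0): fast=0.68, slight=0.88; AND[a·b] → w = 0.5984
R3 (z=5.0): none=0.93, dry=0.93; AND[a·b] → w = 0.8649
Weighted average = (0.7529·44.0 + 0.5984·21.0 + 0.8649·5.0) / (0.7529 + 0.5984 + 0.8649)
  = 50.0197 / 2.2162 = 22.570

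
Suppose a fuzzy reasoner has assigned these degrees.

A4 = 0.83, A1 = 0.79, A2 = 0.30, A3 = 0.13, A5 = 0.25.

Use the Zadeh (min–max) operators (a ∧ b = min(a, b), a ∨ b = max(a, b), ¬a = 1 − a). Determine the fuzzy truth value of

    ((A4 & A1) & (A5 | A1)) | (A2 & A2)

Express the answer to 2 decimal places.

0.79

A4 & A1 = min(a, b) on (0.83, 0.79) = 0.79
A5 | A1 = max(a, b) on (0.25, 0.79) = 0.79
(A4 & A1) & (A5 | A1) = min(a, b) on (0.79, 0.79) = 0.79
A2 & A2 = min(a, b) on (0.30, 0.30) = 0.30
((A4 & A1) & (A5 | A1)) | (A2 & A2) = max(a, b) on (0.79, 0.30) = 0.79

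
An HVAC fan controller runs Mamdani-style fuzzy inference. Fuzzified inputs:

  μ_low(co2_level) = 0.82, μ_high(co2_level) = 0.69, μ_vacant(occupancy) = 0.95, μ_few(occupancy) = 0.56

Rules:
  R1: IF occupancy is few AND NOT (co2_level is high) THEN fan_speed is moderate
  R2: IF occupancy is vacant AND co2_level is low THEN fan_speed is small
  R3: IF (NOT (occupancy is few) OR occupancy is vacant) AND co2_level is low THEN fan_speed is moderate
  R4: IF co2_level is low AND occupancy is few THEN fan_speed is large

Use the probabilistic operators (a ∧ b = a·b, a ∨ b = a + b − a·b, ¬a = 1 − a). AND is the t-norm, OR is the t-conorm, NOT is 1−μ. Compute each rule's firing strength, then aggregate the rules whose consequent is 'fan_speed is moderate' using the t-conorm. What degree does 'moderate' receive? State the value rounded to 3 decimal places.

0.832

R1: few=0.56, ¬high=1−0.69=0.31; AND[a·b] → w = 0.1736
R2: vacant=0.95, low=0.82; AND[a·b] → w = 0.7790
R3: (¬few=1−0.56=0.44 OR vacant=0.95) = 0.9720; AND[a·b] with low=0.82 → w = 0.7970
R4: low=0.82, few=0.56; AND[a·b] → w = 0.4592
Rules with consequent 'moderate': {R1, R3} → strengths 0.1736, 0.7970
Aggregate via t-conorm [a + b − a·b]: 0.8323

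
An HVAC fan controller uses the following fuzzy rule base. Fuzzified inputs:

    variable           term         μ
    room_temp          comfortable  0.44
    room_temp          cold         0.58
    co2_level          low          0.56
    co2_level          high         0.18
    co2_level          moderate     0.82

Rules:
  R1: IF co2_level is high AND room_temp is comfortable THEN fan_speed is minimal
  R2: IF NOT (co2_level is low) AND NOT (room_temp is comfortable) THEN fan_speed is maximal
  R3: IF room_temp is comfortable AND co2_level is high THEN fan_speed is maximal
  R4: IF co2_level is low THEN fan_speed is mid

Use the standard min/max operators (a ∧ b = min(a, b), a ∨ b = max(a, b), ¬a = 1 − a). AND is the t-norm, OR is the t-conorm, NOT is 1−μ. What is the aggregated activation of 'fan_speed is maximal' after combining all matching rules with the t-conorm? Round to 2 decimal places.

R1: high=0.18, comfortable=0.44; AND[min(a, b)] → w = 0.18
R2: ¬low=1−0.56=0.44, ¬comfortable=1−0.44=0.56; AND[min(a, b)] → w = 0.44
R3: comfortable=0.44, high=0.18; AND[min(a, b)] → w = 0.18
R4: low=0.56 → w = 0.56
Rules with consequent 'maximal': {R2, R3} → strengths 0.44, 0.18
Aggregate via t-conorm [max(a, b)]: 0.44

0.44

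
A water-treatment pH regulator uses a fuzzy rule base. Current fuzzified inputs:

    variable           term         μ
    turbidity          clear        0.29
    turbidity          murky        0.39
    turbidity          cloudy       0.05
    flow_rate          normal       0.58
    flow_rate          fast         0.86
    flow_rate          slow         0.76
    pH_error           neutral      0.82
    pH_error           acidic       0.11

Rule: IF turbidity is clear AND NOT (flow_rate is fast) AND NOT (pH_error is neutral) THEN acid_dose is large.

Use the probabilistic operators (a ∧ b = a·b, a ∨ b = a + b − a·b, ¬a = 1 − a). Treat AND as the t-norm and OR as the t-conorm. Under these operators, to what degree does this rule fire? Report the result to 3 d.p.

firing strength: clear=0.29, ¬fast=1−0.86=0.14, ¬neutral=1−0.82=0.18; AND[a·b] → w = 0.0073

0.007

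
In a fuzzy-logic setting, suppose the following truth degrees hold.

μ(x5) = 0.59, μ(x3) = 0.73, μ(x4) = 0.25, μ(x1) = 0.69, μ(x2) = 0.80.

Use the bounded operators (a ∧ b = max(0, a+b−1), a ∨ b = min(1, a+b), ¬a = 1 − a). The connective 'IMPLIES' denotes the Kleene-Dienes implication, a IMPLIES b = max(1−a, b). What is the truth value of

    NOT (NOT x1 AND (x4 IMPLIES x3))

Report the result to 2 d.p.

NOT x1 = 1 − 0.69 = 0.31
x4 IMPLIES x3  [Kleene-Dienes: max(1−a, b)] with a=0.25, b=0.73 → 0.75
NOT x1 AND (x4 IMPLIES x3) = max(0, a+b−1) on (0.31, 0.75) = 0.06
NOT (NOT x1 AND (x4 IMPLIES x3)) = 1 − 0.06 = 0.94

0.94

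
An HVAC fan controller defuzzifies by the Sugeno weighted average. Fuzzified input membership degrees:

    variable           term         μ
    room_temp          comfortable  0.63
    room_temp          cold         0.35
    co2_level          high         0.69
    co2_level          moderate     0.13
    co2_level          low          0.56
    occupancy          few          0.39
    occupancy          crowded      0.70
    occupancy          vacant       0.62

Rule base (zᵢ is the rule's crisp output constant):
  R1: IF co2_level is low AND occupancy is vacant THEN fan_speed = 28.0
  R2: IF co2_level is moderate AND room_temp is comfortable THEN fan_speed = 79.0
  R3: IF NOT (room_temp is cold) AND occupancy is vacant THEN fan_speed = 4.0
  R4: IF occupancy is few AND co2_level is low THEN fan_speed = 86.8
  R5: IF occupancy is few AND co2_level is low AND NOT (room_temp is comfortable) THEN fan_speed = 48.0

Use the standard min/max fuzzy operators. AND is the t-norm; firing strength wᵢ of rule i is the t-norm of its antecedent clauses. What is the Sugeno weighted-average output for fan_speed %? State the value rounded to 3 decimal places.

38.668

R1 (z=28.0): low=0.56, vacant=0.62; AND[min(a, b)] → w = 0.56
R2 (z=79.0): moderate=0.13, comfortable=0.63; AND[min(a, b)] → w = 0.13
R3 (z=4.0): ¬cold=1−0.35=0.65, vacant=0.62; AND[min(a, b)] → w = 0.62
R4 (z=86.8): few=0.39, low=0.56; AND[min(a, b)] → w = 0.39
R5 (z=48.0): few=0.39, low=0.56, ¬comfortable=1−0.63=0.37; AND[min(a, b)] → w = 0.37
Weighted average = (0.56·28.0 + 0.13·79.0 + 0.62·4.0 + 0.39·86.8 + 0.37·48.0) / (0.56 + 0.13 + 0.62 + 0.39 + 0.37)
  = 80.0420 / 2.0700 = 38.668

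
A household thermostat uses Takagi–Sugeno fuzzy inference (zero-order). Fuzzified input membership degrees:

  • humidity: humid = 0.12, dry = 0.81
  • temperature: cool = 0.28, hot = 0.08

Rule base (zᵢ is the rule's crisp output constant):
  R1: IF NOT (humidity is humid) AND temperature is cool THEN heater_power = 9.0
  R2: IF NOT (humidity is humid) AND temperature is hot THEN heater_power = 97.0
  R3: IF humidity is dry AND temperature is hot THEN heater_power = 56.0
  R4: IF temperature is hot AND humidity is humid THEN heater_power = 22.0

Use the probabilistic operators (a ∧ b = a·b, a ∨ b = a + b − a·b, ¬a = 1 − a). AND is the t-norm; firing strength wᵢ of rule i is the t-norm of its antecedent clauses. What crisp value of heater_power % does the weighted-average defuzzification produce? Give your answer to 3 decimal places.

R1 (z=9.0): ¬humid=1−0.12=0.88, cool=0.28; AND[a·b] → w = 0.2464
R2 (z=97.0): ¬humid=1−0.12=0.88, hot=0.08; AND[a·b] → w = 0.0704
R3 (z=56.0): dry=0.81, hot=0.08; AND[a·b] → w = 0.0648
R4 (z=22.0): hot=0.08, humid=0.12; AND[a·b] → w = 0.0096
Weighted average = (0.2464·9.0 + 0.0704·97.0 + 0.0648·56.0 + 0.0096·22.0) / (0.2464 + 0.0704 + 0.0648 + 0.0096)
  = 12.8864 / 0.3912 = 32.941

32.941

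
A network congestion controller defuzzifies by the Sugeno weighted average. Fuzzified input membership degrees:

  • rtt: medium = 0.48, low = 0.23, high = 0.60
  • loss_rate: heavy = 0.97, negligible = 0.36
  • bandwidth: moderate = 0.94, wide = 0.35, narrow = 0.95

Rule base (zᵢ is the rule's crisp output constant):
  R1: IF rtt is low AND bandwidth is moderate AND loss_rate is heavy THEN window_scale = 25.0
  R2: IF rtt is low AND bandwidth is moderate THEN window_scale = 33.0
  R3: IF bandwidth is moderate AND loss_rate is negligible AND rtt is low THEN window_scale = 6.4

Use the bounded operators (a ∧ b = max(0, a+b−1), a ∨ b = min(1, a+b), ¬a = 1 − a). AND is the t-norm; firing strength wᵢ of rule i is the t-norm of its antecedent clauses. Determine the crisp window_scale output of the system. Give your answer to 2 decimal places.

R1 (z=25.0): low=0.23, moderate=0.94, heavy=0.97; AND[max(0, a+b−1)] → w = 0.14
R2 (z=33.0): low=0.23, moderate=0.94; AND[max(0, a+b−1)] → w = 0.17
R3 (z=6.4): moderate=0.94, negligible=0.36, low=0.23; AND[max(0, a+b−1)] → w = 0.00
Weighted average = (0.14·25.0 + 0.17·33.0 + 0.00·6.4) / (0.14 + 0.17 + 0.00)
  = 9.1100 / 0.3100 = 29.39

29.39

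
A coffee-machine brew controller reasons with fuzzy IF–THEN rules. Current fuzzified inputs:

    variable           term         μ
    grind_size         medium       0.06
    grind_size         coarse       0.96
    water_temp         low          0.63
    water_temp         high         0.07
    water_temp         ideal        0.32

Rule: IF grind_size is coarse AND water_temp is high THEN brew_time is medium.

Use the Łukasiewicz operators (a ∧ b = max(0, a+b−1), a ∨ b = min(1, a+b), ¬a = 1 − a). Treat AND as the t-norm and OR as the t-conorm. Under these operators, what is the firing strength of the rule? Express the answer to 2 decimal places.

firing strength: coarse=0.96, high=0.07; AND[max(0, a+b−1)] → w = 0.03

0.03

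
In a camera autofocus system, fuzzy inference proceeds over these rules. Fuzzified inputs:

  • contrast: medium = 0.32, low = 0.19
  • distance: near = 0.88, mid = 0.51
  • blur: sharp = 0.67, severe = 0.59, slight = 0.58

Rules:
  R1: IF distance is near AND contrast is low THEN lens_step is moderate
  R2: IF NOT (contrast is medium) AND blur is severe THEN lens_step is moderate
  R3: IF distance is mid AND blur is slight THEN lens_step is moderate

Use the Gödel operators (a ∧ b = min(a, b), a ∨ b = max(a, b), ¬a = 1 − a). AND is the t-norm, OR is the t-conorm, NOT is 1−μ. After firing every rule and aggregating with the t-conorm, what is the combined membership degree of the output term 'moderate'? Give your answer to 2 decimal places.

R1: near=0.88, low=0.19; AND[min(a, b)] → w = 0.19
R2: ¬medium=1−0.32=0.68, severe=0.59; AND[min(a, b)] → w = 0.59
R3: mid=0.51, slight=0.58; AND[min(a, b)] → w = 0.51
Rules with consequent 'moderate': {R1, R2, R3} → strengths 0.19, 0.59, 0.51
Aggregate via t-conorm [max(a, b)]: 0.59

0.59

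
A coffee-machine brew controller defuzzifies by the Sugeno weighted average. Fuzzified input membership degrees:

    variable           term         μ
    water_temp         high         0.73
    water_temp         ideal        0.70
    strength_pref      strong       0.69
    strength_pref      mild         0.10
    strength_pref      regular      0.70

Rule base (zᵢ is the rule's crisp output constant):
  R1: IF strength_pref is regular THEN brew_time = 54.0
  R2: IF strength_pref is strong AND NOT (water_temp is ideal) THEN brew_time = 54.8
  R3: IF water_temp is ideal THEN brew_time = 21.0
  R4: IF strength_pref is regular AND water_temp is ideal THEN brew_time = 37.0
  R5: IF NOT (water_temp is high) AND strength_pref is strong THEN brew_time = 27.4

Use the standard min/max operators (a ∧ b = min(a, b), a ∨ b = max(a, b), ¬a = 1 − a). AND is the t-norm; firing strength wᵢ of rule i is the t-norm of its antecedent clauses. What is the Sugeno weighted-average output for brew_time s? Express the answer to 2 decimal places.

38.29

R1 (z=54.0): regular=0.70 → w = 0.70
R2 (z=54.8): strong=0.69, ¬ideal=1−0.70=0.30; AND[min(a, b)] → w = 0.30
R3 (z=21.0): ideal=0.70 → w = 0.70
R4 (z=37.0): regular=0.70, ideal=0.70; AND[min(a, b)] → w = 0.70
R5 (z=27.4): ¬high=1−0.73=0.27, strong=0.69; AND[min(a, b)] → w = 0.27
Weighted average = (0.70·54.0 + 0.30·54.8 + 0.70·21.0 + 0.70·37.0 + 0.27·27.4) / (0.70 + 0.30 + 0.70 + 0.70 + 0.27)
  = 102.2380 / 2.6700 = 38.29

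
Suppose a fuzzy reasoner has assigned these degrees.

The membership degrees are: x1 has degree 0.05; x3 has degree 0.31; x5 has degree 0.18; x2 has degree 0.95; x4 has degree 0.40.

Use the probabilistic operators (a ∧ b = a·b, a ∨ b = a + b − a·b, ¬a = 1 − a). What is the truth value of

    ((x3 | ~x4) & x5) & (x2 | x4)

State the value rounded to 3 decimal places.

~x4 = 1 − 0.4000 = 0.6000
x3 | ~x4 = a + b − a·b on (0.3100, 0.6000) = 0.7240
(x3 | ~x4) & x5 = a·b on (0.7240, 0.1800) = 0.1303
x2 | x4 = a + b − a·b on (0.9500, 0.4000) = 0.9700
((x3 | ~x4) & x5) & (x2 | x4) = a·b on (0.1303, 0.9700) = 0.1264

0.126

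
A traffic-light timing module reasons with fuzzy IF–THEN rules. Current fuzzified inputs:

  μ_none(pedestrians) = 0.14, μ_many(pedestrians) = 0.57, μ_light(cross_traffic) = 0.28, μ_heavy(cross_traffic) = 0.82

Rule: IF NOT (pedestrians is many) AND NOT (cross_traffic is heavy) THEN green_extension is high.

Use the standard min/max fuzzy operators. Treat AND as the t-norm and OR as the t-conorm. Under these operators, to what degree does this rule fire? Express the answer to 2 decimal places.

0.18

firing strength: ¬many=1−0.57=0.43, ¬heavy=1−0.82=0.18; AND[min(a, b)] → w = 0.18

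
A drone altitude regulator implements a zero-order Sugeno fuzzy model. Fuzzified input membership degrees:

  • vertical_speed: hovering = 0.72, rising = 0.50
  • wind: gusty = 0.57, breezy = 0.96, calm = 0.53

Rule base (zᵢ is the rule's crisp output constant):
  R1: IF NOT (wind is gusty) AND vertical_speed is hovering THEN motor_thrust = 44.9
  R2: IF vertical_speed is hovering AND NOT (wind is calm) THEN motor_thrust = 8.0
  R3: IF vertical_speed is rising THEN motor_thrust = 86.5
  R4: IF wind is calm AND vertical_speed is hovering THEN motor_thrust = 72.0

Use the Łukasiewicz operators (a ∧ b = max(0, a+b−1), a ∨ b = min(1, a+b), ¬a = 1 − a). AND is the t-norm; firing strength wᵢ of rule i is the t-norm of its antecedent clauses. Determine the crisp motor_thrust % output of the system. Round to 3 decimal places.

R1 (z=44.9): ¬gusty=1−0.57=0.43, hovering=0.72; AND[max(0, a+b−1)] → w = 0.15
R2 (z=8.0): hovering=0.72, ¬calm=1−0.53=0.47; AND[max(0, a+b−1)] → w = 0.19
R3 (z=86.5): rising=0.50 → w = 0.50
R4 (z=72.0): calm=0.53, hovering=0.72; AND[max(0, a+b−1)] → w = 0.25
Weighted average = (0.15·44.9 + 0.19·8.0 + 0.50·86.5 + 0.25·72.0) / (0.15 + 0.19 + 0.50 + 0.25)
  = 69.5050 / 1.0900 = 63.766

63.766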